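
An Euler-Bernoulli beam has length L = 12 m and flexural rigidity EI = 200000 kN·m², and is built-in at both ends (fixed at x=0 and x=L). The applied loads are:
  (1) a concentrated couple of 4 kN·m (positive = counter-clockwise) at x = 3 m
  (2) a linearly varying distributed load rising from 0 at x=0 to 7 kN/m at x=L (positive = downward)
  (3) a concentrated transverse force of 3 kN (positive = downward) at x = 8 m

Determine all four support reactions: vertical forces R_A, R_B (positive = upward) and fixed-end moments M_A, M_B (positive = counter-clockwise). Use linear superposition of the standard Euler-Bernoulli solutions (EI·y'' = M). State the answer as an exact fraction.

R_A = 4951/360 kN, M_A = 2131/60 kN·m, R_B = 11249/360 kN, M_B = -3269/60 kN·m

Load 1 — applied couple M₀=4 kN·m at a=3 m (b=L-a=9):
  R_A = 6M₀ab/L³ = 6·4·3·9/12³ = 3/8 kN
  M_A = M₀b(2a-b)/L² = 4·9·(2·3-9)/12² = -3/4 kN·m
  R_B = -6M₀ab/L³ = -6·4·3·9/12³ = -3/8 kN
  M_B = M₀a(2b-a)/L² = 4·3·(2·9-3)/12² = 5/4 kN·m
Load 2 — triangular load w₀=7 kN/m (0→w₀ over full span):
  R_A = 3w₀L/20 = 3·7·12/20 = 63/5 kN
  M_A = w₀L²/30 = 7·12²/30 = 168/5 kN·m
  R_B = 7w₀L/20 = 7·7·12/20 = 147/5 kN
  M_B = -w₀L²/20 = -7·12²/20 = -252/5 kN·m
Load 3 — point force P=3 kN at a=8 m (b=L-a=4):
  R_A = Pb²(3a+b)/L³ = 3·4²·(3·8+4)/12³ = 7/9 kN
  M_A = Pab²/L² = 3·8·4²/12² = 8/3 kN·m
  R_B = Pa²(a+3b)/L³ = 3·8²·(8+3·4)/12³ = 20/9 kN
  M_B = -Pa²b/L² = -3·8²·4/12² = -16/3 kN·m
Superposition: R_A = 4951/360 kN, M_A = 2131/60 kN·m, R_B = 11249/360 kN, M_B = -3269/60 kN·m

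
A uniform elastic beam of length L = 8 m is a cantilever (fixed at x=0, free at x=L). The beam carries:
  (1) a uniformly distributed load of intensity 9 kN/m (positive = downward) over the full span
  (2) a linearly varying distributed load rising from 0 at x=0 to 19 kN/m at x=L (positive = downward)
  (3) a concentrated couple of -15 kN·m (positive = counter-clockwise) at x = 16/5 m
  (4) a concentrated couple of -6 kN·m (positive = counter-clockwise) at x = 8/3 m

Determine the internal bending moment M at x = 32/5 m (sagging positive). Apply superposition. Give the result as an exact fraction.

M(32/5) = -12832/375 kN·m

Load 1 — uniform load w=9 kN/m over full span:
  M_1 = -w(L-x)²/2 = -9·(8-(32/5))²/2 = -288/25 kN·m
Load 2 — triangular load w₀=19 kN/m (0→w₀ over full span):
  M_2 = w₀Lx/2 - w₀L²/3 - w₀x³/(6L) = 19·8·(32/5)/2 - 19·8²/3 - 19·(32/5)³/(6·8) = -8512/375 kN·m
Load 3 — applied couple M₀=-15 kN·m at a=16/5 m (b=L-a=24/5):
  M_3 = 0  [x>a] = 0 kN·m
Load 4 — applied couple M₀=-6 kN·m at a=8/3 m (b=L-a=16/3):
  M_4 = 0  [x>a] = 0 kN·m
Superposition: M = Σ M_i = -12832/375 kN·m ≈ -34.218667 kN·m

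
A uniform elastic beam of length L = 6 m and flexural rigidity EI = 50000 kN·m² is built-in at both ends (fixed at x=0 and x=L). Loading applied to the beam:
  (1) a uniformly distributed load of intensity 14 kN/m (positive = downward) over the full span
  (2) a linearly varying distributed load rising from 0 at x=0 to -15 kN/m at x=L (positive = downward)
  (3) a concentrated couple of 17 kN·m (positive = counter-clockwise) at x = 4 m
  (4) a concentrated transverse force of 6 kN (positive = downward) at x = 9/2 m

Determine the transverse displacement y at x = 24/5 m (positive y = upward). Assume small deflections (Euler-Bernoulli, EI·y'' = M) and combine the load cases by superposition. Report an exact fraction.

y(24/5) = -275411/1250000000 m

Load 1 — uniform load w=14 kN/m over full span:
  y_1 = -wx²(L-x)²/(24EI) = -14·(24/5)²·(6-(24/5))²/(24·50000) = -756/1953125 m
Load 2 — triangular load w₀=-15 kN/m (0→w₀ over full span):
  y_2 = -w₀x²(L-x)²(x+2L)/(120LEI) = -(-15)·(24/5)²·(6-(24/5))²·((24/5)+2·6)/(120·6·50000) = 2268/9765625 m
Load 3 — applied couple M₀=17 kN·m at a=4 m (b=L-a=2):
  y_3 = (R_Ax³/6 - M_Ax²/2 - M₀(x-a)²/2)/EI  [x>a] with R_A=34/9, M_A=17/3 = ((34/9)·(24/5)³/6 - (17/3)·(24/5)²/2 - 17·((24/5)-4)²/2)/50000 = -17/781250 m
Load 4 — point force P=6 kN at a=9/2 m (b=L-a=3/2):
  y_4 = -Pa²(L-x)²(3bL-(3b+a)(L-x))/(6L³EI)  [x>a] = -6·(9/2)²·(6-(24/5))²·(3·(3/2)·6-(3·(3/2)+(9/2))·(6-(24/5)))/(6·6³·50000) = -2187/50000000 m
Superposition: y = Σ y_i = -275411/1250000000 m ≈ -0.000220 m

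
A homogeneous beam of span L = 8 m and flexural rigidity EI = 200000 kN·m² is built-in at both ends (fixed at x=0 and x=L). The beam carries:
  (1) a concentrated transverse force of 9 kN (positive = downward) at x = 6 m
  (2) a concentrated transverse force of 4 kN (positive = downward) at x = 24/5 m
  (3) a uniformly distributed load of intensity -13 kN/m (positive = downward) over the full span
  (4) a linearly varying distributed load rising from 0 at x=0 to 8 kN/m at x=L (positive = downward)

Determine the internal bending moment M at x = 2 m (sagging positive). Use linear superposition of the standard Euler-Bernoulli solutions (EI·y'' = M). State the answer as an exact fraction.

Load 1 — point force P=9 kN at a=6 m (b=L-a=2):
  M_1 = Pb²(3a+b)x/L³ - Pab²/L²  [x≤a] = 9·2²·(3·6+2)·2/8³ - 9·6·2²/8² = -9/16 kN·m
Load 2 — point force P=4 kN at a=24/5 m (b=L-a=16/5):
  M_2 = Pb²(3a+b)x/L³ - Pab²/L²  [x≤a] = 4·(16/5)²·(3·(24/5)+(16/5))·2/8³ - 4·(24/5)·(16/5)²/8² = -32/125 kN·m
Load 3 — uniform load w=-13 kN/m over full span:
  M_3 = wLx/2 - wL²/12 - wx²/2 = (-13)·8·2/2 - (-13)·8²/12 - (-13)·2²/2 = -26/3 kN·m
Load 4 — triangular load w₀=8 kN/m (0→w₀ over full span):
  M_4 = 3w₀Lx/20 - w₀L²/30 - w₀x³/(6L) = 3·8·8·2/20 - 8·8²/30 - 8·2³/(6·8) = 4/5 kN·m
Superposition: M = Σ M_i = -52111/6000 kN·m ≈ -8.685167 kN·m

M(2) = -52111/6000 kN·m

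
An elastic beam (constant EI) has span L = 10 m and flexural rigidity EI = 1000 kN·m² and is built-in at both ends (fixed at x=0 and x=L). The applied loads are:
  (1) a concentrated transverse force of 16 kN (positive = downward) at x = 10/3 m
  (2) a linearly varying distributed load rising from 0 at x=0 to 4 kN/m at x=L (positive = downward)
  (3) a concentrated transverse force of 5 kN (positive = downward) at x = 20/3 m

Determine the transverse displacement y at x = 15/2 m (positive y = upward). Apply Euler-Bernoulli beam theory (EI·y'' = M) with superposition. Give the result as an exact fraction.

Load 1 — point force P=16 kN at a=10/3 m (b=L-a=20/3):
  y_1 = -Pa²(L-x)²(3bL-(3b+a)(L-x))/(6L³EI)  [x>a] = -16·(10/3)²·(10-(15/2))²·(3·(20/3)·10-(3·(20/3)+(10/3))·(10-(15/2)))/(6·10³·1000) = -17/648 m
Load 2 — triangular load w₀=4 kN/m (0→w₀ over full span):
  y_2 = -w₀x²(L-x)²(x+2L)/(120LEI) = -4·(15/2)²·(10-(15/2))²·((15/2)+2·10)/(120·10·1000) = -33/1024 m
Load 3 — point force P=5 kN at a=20/3 m (b=L-a=10/3):
  y_3 = -Pa²(L-x)²(3bL-(3b+a)(L-x))/(6L³EI)  [x>a] = -5·(20/3)²·(10-(15/2))²·(3·(10/3)·10-(3·(10/3)+(20/3))·(10-(15/2)))/(6·10³·1000) = -35/2592 m
Superposition: y = Σ y_i = -5969/82944 m ≈ -0.071964 m

y(15/2) = -5969/82944 m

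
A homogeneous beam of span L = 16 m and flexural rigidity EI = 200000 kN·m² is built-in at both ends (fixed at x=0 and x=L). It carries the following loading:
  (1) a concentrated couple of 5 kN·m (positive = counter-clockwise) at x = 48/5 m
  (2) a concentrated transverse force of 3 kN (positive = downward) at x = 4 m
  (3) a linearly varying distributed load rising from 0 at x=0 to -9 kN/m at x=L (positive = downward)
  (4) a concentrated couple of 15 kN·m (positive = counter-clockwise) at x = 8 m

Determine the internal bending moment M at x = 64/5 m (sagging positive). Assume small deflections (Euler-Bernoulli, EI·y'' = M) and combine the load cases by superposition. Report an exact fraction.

Load 1 — applied couple M₀=5 kN·m at a=48/5 m (b=L-a=32/5):
  M_1 = R_Ax - M_A - M₀  [x>a] with R_A=9/20, M_A=8/5 = (9/20)·(64/5) - (8/5) - 5 = -21/25 kN·m
Load 2 — point force P=3 kN at a=4 m (b=L-a=12):
  M_2 = Pa²(a+3b)(L-x)/L³ - Pa²b/L²  [x>a] = 3·4²·(4+3·12)·(16-(64/5))/16³ - 3·4²·12/16² = -3/4 kN·m
Load 3 — triangular load w₀=-9 kN/m (0→w₀ over full span):
  M_3 = 3w₀Lx/20 - w₀L²/30 - w₀x³/(6L) = 3·(-9)·16·(64/5)/20 - (-9)·16²/30 - (-9)·(64/5)³/(6·16) = -384/125 kN·m
Load 4 — applied couple M₀=15 kN·m at a=8 m (b=L-a=8):
  M_4 = R_Ax - M_A - M₀  [x>a] with R_A=45/32, M_A=15/4 = (45/32)·(64/5) - (15/4) - 15 = -3/4 kN·m
Superposition: M = Σ M_i = -1353/250 kN·m ≈ -5.412000 kN·m

M(64/5) = -1353/250 kN·m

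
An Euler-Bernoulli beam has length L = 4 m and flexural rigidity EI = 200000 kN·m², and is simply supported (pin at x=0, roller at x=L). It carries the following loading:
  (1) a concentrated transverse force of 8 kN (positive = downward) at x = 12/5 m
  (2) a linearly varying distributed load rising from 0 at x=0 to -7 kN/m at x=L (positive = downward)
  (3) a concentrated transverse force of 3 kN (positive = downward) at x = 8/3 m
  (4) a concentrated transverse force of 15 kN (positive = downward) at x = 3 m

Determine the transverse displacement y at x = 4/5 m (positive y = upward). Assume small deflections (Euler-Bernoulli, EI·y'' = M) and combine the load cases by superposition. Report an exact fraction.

y(4/5) = -6646093/168750000000 m

Load 1 — point force P=8 kN at a=12/5 m (b=L-a=8/5):
  y_1 = -Pbx(L²-b²-x²)/(6LEI)  [x≤a] = -8·(8/5)·(4/5)·(4²-(8/5)²-(4/5)²)/(6·4·200000) = -32/1171875 m
Load 2 — triangular load w₀=-7 kN/m (0→w₀ over full span):
  y_2 = -w₀x(7L⁴-10L²x²+3x⁴)/(360LEI) = -(-7)·(4/5)·(7·4⁴-10·4²·(4/5)²+3·(4/5)⁴)/(360·4·200000) = 4816/146484375 m
Load 3 — point force P=3 kN at a=8/3 m (b=L-a=4/3):
  y_3 = -Pbx(L²-b²-x²)/(6LEI)  [x≤a] = -3·(4/3)·(4/5)·(4²-(4/3)²-(4/5)²)/(6·4·200000) = -191/21093750 m
Load 4 — point force P=15 kN at a=3 m (b=L-a=1):
  y_4 = -Pbx(L²-b²-x²)/(6LEI)  [x≤a] = -15·1·(4/5)·(4²-1²-(4/5)²)/(6·4·200000) = -359/10000000 m
Superposition: y = Σ y_i = -6646093/168750000000 m ≈ -0.000039 m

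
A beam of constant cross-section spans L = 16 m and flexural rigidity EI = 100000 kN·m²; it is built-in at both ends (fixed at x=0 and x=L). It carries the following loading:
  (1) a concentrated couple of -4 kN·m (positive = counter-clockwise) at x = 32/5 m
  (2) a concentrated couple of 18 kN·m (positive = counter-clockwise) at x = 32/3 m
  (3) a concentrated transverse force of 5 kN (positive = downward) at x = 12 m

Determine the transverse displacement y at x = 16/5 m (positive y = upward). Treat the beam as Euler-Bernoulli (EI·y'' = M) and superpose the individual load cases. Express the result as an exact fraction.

Load 1 — applied couple M₀=-4 kN·m at a=32/5 m (b=L-a=48/5):
  y_1 = (R_Ax³/6 - M_Ax²/2)/EI  [x≤a] with R_A=-9/25, M_A=-12/25 = ((-9/25)·(16/5)³/6 - (-12/25)·(16/5)²/2)/100000 = 48/9765625 m
Load 2 — applied couple M₀=18 kN·m at a=32/3 m (b=L-a=16/3):
  y_2 = (R_Ax³/6 - M_Ax²/2)/EI  [x≤a] with R_A=3/2, M_A=6 = ((3/2)·(16/5)³/6 - 6·(16/5)²/2)/100000 = -88/390625 m
Load 3 — point force P=5 kN at a=12 m (b=L-a=4):
  y_3 = -Pb²x²(3aL-(3a+b)x)/(6L³EI)  [x≤a] = -5·4²·(16/5)²·(3·12·16-(3·12+4)·(16/5))/(6·16³·100000) = -7/46875 m
Superposition: y = Σ y_i = -10831/29296875 m ≈ -0.000370 m

y(16/5) = -10831/29296875 m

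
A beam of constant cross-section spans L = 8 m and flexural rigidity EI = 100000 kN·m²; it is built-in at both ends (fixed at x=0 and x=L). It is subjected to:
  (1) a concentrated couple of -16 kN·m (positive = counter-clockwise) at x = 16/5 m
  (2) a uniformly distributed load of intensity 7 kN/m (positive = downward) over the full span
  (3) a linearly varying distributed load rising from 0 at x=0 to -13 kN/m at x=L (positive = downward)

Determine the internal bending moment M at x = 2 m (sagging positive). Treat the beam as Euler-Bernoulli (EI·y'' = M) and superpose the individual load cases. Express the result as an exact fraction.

Load 1 — applied couple M₀=-16 kN·m at a=16/5 m (b=L-a=24/5):
  M_1 = R_Ax - M_A  [x≤a] with R_A=-72/25, M_A=-48/25 = (-72/25)·2 - (-48/25) = -96/25 kN·m
Load 2 — uniform load w=7 kN/m over full span:
  M_2 = wLx/2 - wL²/12 - wx²/2 = 7·8·2/2 - 7·8²/12 - 7·2²/2 = 14/3 kN·m
Load 3 — triangular load w₀=-13 kN/m (0→w₀ over full span):
  M_3 = 3w₀Lx/20 - w₀L²/30 - w₀x³/(6L) = 3·(-13)·8·2/20 - (-13)·8²/30 - (-13)·2³/(6·8) = -13/10 kN·m
Superposition: M = Σ M_i = -71/150 kN·m ≈ -0.473333 kN·m

M(2) = -71/150 kN·m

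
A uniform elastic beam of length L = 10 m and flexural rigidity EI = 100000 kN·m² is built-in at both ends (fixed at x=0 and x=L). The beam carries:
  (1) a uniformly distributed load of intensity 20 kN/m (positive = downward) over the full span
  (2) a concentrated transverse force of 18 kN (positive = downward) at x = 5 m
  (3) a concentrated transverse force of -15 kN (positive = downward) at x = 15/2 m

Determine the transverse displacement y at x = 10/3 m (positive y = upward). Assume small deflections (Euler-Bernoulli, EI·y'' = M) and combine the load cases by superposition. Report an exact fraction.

y(10/3) = -2839/622080 m

Load 1 — uniform load w=20 kN/m over full span:
  y_1 = -wx²(L-x)²/(24EI) = -20·(10/3)²·(10-(10/3))²/(24·100000) = -1/243 m
Load 2 — point force P=18 kN at a=5 m (b=L-a=5):
  y_2 = -Pb²x²(3aL-(3a+b)x)/(6L³EI)  [x≤a] = -18·5²·(10/3)²·(3·5·10-(3·5+5)·(10/3))/(6·10³·100000) = -1/1440 m
Load 3 — point force P=-15 kN at a=15/2 m (b=L-a=5/2):
  y_3 = -Pb²x²(3aL-(3a+b)x)/(6L³EI)  [x≤a] = -(-15)·(5/2)²·(10/3)²·(3·(15/2)·10-(3·(15/2)+(5/2))·(10/3))/(6·10³·100000) = 17/69120 m
Superposition: y = Σ y_i = -2839/622080 m ≈ -0.004564 m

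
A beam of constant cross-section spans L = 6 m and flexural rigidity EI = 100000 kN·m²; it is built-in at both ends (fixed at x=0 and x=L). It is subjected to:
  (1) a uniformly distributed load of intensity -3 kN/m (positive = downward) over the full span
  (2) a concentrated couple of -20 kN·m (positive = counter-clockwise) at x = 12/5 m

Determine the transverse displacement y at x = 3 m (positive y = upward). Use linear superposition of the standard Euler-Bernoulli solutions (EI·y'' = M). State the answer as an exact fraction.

Load 1 — uniform load w=-3 kN/m over full span:
  y_1 = -wx²(L-x)²/(24EI) = -(-3)·3²·(6-3)²/(24·100000) = 81/800000 m
Load 2 — applied couple M₀=-20 kN·m at a=12/5 m (b=L-a=18/5):
  y_2 = (R_Ax³/6 - M_Ax²/2 - M₀(x-a)²/2)/EI  [x>a] with R_A=-24/5, M_A=-12/5 = ((-24/5)·3³/6 - (-12/5)·3²/2 - (-20)·(3-(12/5))²/2)/100000 = -9/125000 m
Superposition: y = Σ y_i = 117/4000000 m ≈ 0.000029 m

y(3) = 117/4000000 m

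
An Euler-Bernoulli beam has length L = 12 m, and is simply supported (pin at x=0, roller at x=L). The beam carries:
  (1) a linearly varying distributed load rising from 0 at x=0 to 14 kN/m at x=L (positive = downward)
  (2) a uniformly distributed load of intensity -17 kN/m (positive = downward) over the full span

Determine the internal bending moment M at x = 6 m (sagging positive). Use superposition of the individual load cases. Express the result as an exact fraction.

Load 1 — triangular load w₀=14 kN/m (0→w₀ over full span):
  M_1 = w₀Lx/6 - w₀x³/(6L) = 14·12·6/6 - 14·6³/(6·12) = 126 kN·m
Load 2 — uniform load w=-17 kN/m over full span:
  M_2 = wx(L-x)/2 = (-17)·6·(12-6)/2 = -306 kN·m
Superposition: M = Σ M_i = -180 kN·m ≈ -180.000000 kN·m

M(6) = -180 kN·m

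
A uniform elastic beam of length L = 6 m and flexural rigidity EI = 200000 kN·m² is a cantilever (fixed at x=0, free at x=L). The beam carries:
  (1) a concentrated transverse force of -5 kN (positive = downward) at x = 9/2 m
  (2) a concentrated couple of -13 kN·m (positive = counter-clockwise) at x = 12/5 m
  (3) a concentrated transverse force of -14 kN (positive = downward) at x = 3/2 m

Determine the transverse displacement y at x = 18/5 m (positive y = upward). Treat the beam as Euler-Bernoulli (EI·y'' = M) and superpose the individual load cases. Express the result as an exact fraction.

y(18/5) = 16173/40000000 m

Load 1 — point force P=-5 kN at a=9/2 m (b=L-a=3/2):
  y_1 = -Px²(3a-x)/(6EI)  [x≤a] = -(-5)·(18/5)²·(3·(9/2)-(18/5))/(6·200000) = 2673/5000000 m
Load 2 — applied couple M₀=-13 kN·m at a=12/5 m (b=L-a=18/5):
  y_2 = M₀a(2x-a)/(2EI)  [x>a] = (-13)·(12/5)·(2·(18/5)-(12/5))/(2·200000) = -117/312500 m
Load 3 — point force P=-14 kN at a=3/2 m (b=L-a=9/2):
  y_3 = -Pa²(3x-a)/(6EI)  [x>a] = -(-14)·(3/2)²·(3·(18/5)-(3/2))/(6·200000) = 1953/8000000 m
Superposition: y = Σ y_i = 16173/40000000 m ≈ 0.000404 m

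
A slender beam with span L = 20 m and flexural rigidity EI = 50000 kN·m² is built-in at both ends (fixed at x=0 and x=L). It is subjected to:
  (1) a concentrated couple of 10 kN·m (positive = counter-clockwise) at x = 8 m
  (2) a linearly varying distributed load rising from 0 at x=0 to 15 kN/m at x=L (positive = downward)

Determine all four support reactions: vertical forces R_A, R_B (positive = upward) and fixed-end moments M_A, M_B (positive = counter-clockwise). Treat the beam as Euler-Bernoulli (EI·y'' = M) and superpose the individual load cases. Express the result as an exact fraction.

R_A = 1143/25 kN, M_A = 1006/5 kN·m, R_B = 2607/25 kN, M_B = -1484/5 kN·m

Load 1 — applied couple M₀=10 kN·m at a=8 m (b=L-a=12):
  R_A = 6M₀ab/L³ = 6·10·8·12/20³ = 18/25 kN
  M_A = M₀b(2a-b)/L² = 10·12·(2·8-12)/20² = 6/5 kN·m
  R_B = -6M₀ab/L³ = -6·10·8·12/20³ = -18/25 kN
  M_B = M₀a(2b-a)/L² = 10·8·(2·12-8)/20² = 16/5 kN·m
Load 2 — triangular load w₀=15 kN/m (0→w₀ over full span):
  R_A = 3w₀L/20 = 3·15·20/20 = 45 kN
  M_A = w₀L²/30 = 15·20²/30 = 200 kN·m
  R_B = 7w₀L/20 = 7·15·20/20 = 105 kN
  M_B = -w₀L²/20 = -15·20²/20 = -300 kN·m
Superposition: R_A = 1143/25 kN, M_A = 1006/5 kN·m, R_B = 2607/25 kN, M_B = -1484/5 kN·m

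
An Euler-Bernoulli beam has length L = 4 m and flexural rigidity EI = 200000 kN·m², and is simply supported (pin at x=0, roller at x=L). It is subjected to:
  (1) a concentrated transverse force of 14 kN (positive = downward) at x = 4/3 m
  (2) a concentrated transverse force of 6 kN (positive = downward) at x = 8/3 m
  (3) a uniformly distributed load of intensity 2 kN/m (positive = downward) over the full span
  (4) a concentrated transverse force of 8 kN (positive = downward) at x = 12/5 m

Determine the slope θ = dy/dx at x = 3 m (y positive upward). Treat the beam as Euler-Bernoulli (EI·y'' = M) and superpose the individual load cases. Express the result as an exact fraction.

θ(3) = 111947/1012500000 rad

Load 1 — point force P=14 kN at a=4/3 m (b=L-a=8/3):
  θ_1 = -Pa(2L²-6Lx+3x²+a²)/(6LEI)  [x>a] = -14·(4/3)·(2·4²-6·4·3+3·3²+(4/3)²)/(6·4·200000) = 707/16200000 rad
Load 2 — point force P=6 kN at a=8/3 m (b=L-a=4/3):
  θ_2 = -Pa(2L²-6Lx+3x²+a²)/(6LEI)  [x>a] = -6·(8/3)·(2·4²-6·4·3+3·3²+(8/3)²)/(6·4·200000) = 53/2700000 rad
Load 3 — uniform load w=2 kN/m over full span:
  θ_3 = -w(L³-6Lx²+4x³)/(24EI) = -2·(4³-6·4·3²+4·3³)/(24·200000) = 11/600000 rad
Load 4 — point force P=8 kN at a=12/5 m (b=L-a=8/5):
  θ_4 = -Pa(2L²-6Lx+3x²+a²)/(6LEI)  [x>a] = -8·(12/5)·(2·4²-6·4·3+3·3²+(12/5)²)/(6·4·200000) = 181/6250000 rad
Superposition: θ = Σ θ_i = 111947/1012500000 rad ≈ 0.000111 rad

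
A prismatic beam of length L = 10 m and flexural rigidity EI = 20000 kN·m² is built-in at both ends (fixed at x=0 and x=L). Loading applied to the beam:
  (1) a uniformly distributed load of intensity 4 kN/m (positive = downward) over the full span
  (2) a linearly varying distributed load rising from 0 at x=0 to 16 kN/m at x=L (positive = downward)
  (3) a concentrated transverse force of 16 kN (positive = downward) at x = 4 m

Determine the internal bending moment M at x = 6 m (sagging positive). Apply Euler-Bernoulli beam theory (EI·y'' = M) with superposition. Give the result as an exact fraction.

M(6) = 20588/375 kN·m

Load 1 — uniform load w=4 kN/m over full span:
  M_1 = wLx/2 - wL²/12 - wx²/2 = 4·10·6/2 - 4·10²/12 - 4·6²/2 = 44/3 kN·m
Load 2 — triangular load w₀=16 kN/m (0→w₀ over full span):
  M_2 = 3w₀Lx/20 - w₀L²/30 - w₀x³/(6L) = 3·16·10·6/20 - 16·10²/30 - 16·6³/(6·10) = 496/15 kN·m
Load 3 — point force P=16 kN at a=4 m (b=L-a=6):
  M_3 = Pa²(a+3b)(L-x)/L³ - Pa²b/L²  [x>a] = 16·4²·(4+3·6)·(10-6)/10³ - 16·4²·6/10² = 896/125 kN·m
Superposition: M = Σ M_i = 20588/375 kN·m ≈ 54.901333 kN·m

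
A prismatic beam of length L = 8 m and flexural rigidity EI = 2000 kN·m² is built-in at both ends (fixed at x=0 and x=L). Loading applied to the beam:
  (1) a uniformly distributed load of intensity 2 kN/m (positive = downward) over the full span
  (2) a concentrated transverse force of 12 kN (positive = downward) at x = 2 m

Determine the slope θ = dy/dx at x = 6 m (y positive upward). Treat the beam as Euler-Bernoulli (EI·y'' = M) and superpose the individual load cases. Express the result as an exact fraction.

θ(6) = 53/8000 rad

Load 1 — uniform load w=2 kN/m over full span:
  θ_1 = -wx(L-x)(L-2x)/(12EI) = -2·6·(8-6)·(8-2·6)/(12·2000) = 1/250 rad
Load 2 — point force P=12 kN at a=2 m (b=L-a=6):
  θ_2 = Pa²(L-x)(2bL-(3b+a)(L-x))/(2L³EI)  [x>a] = 12·2²·(8-6)·(2·6·8-(3·6+2)·(8-6))/(2·8³·2000) = 21/8000 rad
Superposition: θ = Σ θ_i = 53/8000 rad ≈ 0.006625 rad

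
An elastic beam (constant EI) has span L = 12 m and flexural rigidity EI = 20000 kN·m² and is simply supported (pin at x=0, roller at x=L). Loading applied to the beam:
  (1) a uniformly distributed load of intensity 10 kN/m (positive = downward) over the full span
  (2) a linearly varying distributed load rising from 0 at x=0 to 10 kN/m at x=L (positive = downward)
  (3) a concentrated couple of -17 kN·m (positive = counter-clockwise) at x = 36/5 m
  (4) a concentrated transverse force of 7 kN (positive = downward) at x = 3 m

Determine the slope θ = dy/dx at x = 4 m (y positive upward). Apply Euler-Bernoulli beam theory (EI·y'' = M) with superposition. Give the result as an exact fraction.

θ(4) = -975301/36000000 rad

Load 1 — uniform load w=10 kN/m over full span:
  θ_1 = -w(L³-6Lx²+4x³)/(24EI) = -10·(12³-6·12·4²+4·4³)/(24·20000) = -13/750 rad
Load 2 — triangular load w₀=10 kN/m (0→w₀ over full span):
  θ_2 = -w₀(7L⁴-30L²x²+15x⁴)/(360LEI) = -10·(7·12⁴-30·12²·4²+15·4⁴)/(360·12·20000) = -52/5625 rad
Load 3 — applied couple M₀=-17 kN·m at a=36/5 m (b=L-a=24/5):
  θ_3 = (M₀x²/(2L)+C₁)/EI  [x≤a] with C₁=M₀(3b²-L²)/(6L)=442/25 = ((-17)·4²/(2·12)+(442/25))/20000 = 119/375000 rad
Load 4 — point force P=7 kN at a=3 m (b=L-a=9):
  θ_4 = -Pa(2L²-6Lx+3x²+a²)/(6LEI)  [x>a] = -7·3·(2·12²-6·12·4+3·4²+3²)/(6·12·20000) = -133/160000 rad
Superposition: θ = Σ θ_i = -975301/36000000 rad ≈ -0.027092 rad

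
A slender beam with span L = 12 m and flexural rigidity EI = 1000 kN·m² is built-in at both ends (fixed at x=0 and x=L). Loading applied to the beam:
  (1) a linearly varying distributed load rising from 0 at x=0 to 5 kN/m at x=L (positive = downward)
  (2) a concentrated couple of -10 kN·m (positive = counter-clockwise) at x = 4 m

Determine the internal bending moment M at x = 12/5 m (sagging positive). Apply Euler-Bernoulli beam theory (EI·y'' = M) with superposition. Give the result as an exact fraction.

Load 1 — triangular load w₀=5 kN/m (0→w₀ over full span):
  M_1 = 3w₀Lx/20 - w₀L²/30 - w₀x³/(6L) = 3·5·12·(12/5)/20 - 5·12²/30 - 5·(12/5)³/(6·12) = -84/25 kN·m
Load 2 — applied couple M₀=-10 kN·m at a=4 m (b=L-a=8):
  M_2 = R_Ax - M_A  [x≤a] with R_A=-10/9, M_A=0 = (-10/9)·(12/5) - 0 = -8/3 kN·m
Superposition: M = Σ M_i = -452/75 kN·m ≈ -6.026667 kN·m

M(12/5) = -452/75 kN·m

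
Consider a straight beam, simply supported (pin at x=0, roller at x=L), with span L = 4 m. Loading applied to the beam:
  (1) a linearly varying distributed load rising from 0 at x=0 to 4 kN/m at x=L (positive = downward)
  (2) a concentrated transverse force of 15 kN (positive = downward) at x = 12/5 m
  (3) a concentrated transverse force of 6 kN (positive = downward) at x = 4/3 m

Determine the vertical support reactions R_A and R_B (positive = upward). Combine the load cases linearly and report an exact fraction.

R_A = 38/3 kN, R_B = 49/3 kN

Load 1 — triangular load w₀=4 kN/m (0→w₀ over full span):
  R_A = w₀L/6 = 4·4/6 = 8/3 kN
  R_B = w₀L/3 = 4·4/3 = 16/3 kN
Load 2 — point force P=15 kN at a=12/5 m (b=L-a=8/5):
  R_A = Pb/L = 15·(8/5)/4 = 6 kN
  R_B = Pa/L = 15·(12/5)/4 = 9 kN
Load 3 — point force P=6 kN at a=4/3 m (b=L-a=8/3):
  R_A = Pb/L = 6·(8/3)/4 = 4 kN
  R_B = Pa/L = 6·(4/3)/4 = 2 kN
Superposition: R_A = 38/3 kN, R_B = 49/3 kN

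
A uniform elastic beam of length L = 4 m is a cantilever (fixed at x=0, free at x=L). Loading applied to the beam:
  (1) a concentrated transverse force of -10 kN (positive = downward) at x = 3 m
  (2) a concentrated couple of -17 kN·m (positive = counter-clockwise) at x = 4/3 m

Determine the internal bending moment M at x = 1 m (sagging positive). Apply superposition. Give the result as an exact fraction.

M(1) = 3 kN·m

Load 1 — point force P=-10 kN at a=3 m (b=L-a=1):
  M_1 = -P(a-x)  [x≤a] = -(-10)·(3-1) = 20 kN·m
Load 2 — applied couple M₀=-17 kN·m at a=4/3 m (b=L-a=8/3):
  M_2 = M₀  [x≤a] = (-17) = -17 kN·m
Superposition: M = Σ M_i = 3 kN·m ≈ 3.000000 kN·m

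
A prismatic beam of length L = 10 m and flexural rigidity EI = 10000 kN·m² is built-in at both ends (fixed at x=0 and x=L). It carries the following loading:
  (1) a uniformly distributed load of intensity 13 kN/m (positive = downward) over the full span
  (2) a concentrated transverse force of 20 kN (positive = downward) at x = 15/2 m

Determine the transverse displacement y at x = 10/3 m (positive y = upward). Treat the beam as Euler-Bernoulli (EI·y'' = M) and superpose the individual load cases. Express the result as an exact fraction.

Load 1 — uniform load w=13 kN/m over full span:
  y_1 = -wx²(L-x)²/(24EI) = -13·(10/3)²·(10-(10/3))²/(24·10000) = -13/486 m
Load 2 — point force P=20 kN at a=15/2 m (b=L-a=5/2):
  y_2 = -Pb²x²(3aL-(3a+b)x)/(6L³EI)  [x≤a] = -20·(5/2)²·(10/3)²·(3·(15/2)·10-(3·(15/2)+(5/2))·(10/3))/(6·10³·10000) = -17/5184 m
Superposition: y = Σ y_i = -467/15552 m ≈ -0.030028 m

y(10/3) = -467/15552 m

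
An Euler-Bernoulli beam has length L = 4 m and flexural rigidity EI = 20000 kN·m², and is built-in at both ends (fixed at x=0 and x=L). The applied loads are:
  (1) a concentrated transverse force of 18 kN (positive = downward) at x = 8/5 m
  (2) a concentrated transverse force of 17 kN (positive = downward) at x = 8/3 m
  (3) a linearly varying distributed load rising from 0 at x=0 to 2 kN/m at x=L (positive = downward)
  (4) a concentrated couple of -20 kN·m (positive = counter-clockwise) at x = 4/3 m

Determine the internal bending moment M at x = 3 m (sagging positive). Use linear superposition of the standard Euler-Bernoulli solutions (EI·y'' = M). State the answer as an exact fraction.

M(3) = 30049/13500 kN·m

Load 1 — point force P=18 kN at a=8/5 m (b=L-a=12/5):
  M_1 = Pa²(a+3b)(L-x)/L³ - Pa²b/L²  [x>a] = 18·(8/5)²·((8/5)+3·(12/5))·(4-3)/4³ - 18·(8/5)²·(12/5)/4² = -72/125 kN·m
Load 2 — point force P=17 kN at a=8/3 m (b=L-a=4/3):
  M_2 = Pa²(a+3b)(L-x)/L³ - Pa²b/L²  [x>a] = 17·(8/3)²·((8/3)+3·(4/3))·(4-3)/4³ - 17·(8/3)²·(4/3)/4² = 68/27 kN·m
Load 3 — triangular load w₀=2 kN/m (0→w₀ over full span):
  M_3 = 3w₀Lx/20 - w₀L²/30 - w₀x³/(6L) = 3·2·4·3/20 - 2·4²/30 - 2·3³/(6·4) = 17/60 kN·m
Load 4 — applied couple M₀=-20 kN·m at a=4/3 m (b=L-a=8/3):
  M_4 = R_Ax - M_A - M₀  [x>a] with R_A=-20/3, M_A=0 = (-20/3)·3 - 0 - (-20) = 0 kN·m
Superposition: M = Σ M_i = 30049/13500 kN·m ≈ 2.225852 kN·m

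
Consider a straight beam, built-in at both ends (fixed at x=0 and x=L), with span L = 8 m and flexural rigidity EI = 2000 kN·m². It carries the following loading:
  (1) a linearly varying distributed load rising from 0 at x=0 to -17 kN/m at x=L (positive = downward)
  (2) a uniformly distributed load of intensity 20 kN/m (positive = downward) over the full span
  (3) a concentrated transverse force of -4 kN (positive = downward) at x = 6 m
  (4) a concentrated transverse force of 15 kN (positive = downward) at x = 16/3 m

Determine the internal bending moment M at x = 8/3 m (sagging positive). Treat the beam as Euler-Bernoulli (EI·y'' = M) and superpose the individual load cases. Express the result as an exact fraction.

Load 1 — triangular load w₀=-17 kN/m (0→w₀ over full span):
  M_1 = 3w₀Lx/20 - w₀L²/30 - w₀x³/(6L) = 3·(-17)·8·(8/3)/20 - (-17)·8²/30 - (-17)·(8/3)³/(6·8) = -4624/405 kN·m
Load 2 — uniform load w=20 kN/m over full span:
  M_2 = wLx/2 - wL²/12 - wx²/2 = 20·8·(8/3)/2 - 20·8²/12 - 20·(8/3)²/2 = 320/9 kN·m
Load 3 — point force P=-4 kN at a=6 m (b=L-a=2):
  M_3 = Pb²(3a+b)x/L³ - Pab²/L²  [x≤a] = (-4)·2²·(3·6+2)·(8/3)/8³ - (-4)·6·2²/8² = -1/6 kN·m
Load 4 — point force P=15 kN at a=16/3 m (b=L-a=8/3):
  M_4 = Pb²(3a+b)x/L³ - Pab²/L²  [x≤a] = 15·(8/3)²·(3·(16/3)+(8/3))·(8/3)/8³ - 15·(16/3)·(8/3)²/8² = 40/27 kN·m
Superposition: M = Σ M_i = 20617/810 kN·m ≈ 25.453086 kN·m

M(8/3) = 20617/810 kN·m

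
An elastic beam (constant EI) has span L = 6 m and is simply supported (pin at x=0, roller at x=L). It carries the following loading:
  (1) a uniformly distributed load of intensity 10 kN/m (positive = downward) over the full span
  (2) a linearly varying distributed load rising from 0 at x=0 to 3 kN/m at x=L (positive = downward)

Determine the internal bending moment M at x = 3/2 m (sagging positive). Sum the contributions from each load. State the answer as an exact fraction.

Load 1 — uniform load w=10 kN/m over full span:
  M_1 = wx(L-x)/2 = 10·(3/2)·(6-(3/2))/2 = 135/4 kN·m
Load 2 — triangular load w₀=3 kN/m (0→w₀ over full span):
  M_2 = w₀Lx/6 - w₀x³/(6L) = 3·6·(3/2)/6 - 3·(3/2)³/(6·6) = 135/32 kN·m
Superposition: M = Σ M_i = 1215/32 kN·m ≈ 37.968750 kN·m

M(3/2) = 1215/32 kN·m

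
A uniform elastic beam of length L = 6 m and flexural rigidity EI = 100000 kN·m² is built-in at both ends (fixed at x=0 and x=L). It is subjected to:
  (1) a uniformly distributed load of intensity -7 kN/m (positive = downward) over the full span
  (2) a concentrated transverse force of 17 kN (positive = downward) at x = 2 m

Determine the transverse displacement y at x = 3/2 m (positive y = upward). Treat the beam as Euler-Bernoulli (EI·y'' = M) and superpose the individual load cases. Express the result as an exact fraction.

Load 1 — uniform load w=-7 kN/m over full span:
  y_1 = -wx²(L-x)²/(24EI) = -(-7)·(3/2)²·(6-(3/2))²/(24·100000) = 1701/12800000 m
Load 2 — point force P=17 kN at a=2 m (b=L-a=4):
  y_2 = -Pb²x²(3aL-(3a+b)x)/(6L³EI)  [x≤a] = -17·4²·(3/2)²·(3·2·6-(3·2+4)·(3/2))/(6·6³·100000) = -119/1200000 m
Superposition: y = Σ y_i = 259/7680000 m ≈ 0.000034 m

y(3/2) = 259/7680000 m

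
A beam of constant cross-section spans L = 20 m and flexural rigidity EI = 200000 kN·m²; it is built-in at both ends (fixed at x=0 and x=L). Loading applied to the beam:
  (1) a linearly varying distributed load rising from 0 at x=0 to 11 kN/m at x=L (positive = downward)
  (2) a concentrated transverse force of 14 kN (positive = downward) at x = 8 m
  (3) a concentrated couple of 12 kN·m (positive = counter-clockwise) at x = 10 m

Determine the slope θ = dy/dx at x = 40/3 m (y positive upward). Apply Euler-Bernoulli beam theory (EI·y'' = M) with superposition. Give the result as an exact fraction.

θ(40/3) = 12271/7593750 rad

Load 1 — triangular load w₀=11 kN/m (0→w₀ over full span):
  θ_1 = -w₀(2x(L-x)(L-2x)(x+2L)+x²(L-x)²)/(120LEI) = -11·(2·(40/3)·(20-(40/3))·(20-2·(40/3))·((40/3)+2·20)+(40/3)²·(20-(40/3))²)/(120·20·200000) = 77/60750 rad
Load 2 — point force P=14 kN at a=8 m (b=L-a=12):
  θ_2 = Pa²(L-x)(2bL-(3b+a)(L-x))/(2L³EI)  [x>a] = 14·8²·(20-(40/3))·(2·12·20-(3·12+8)·(20-(40/3)))/(2·20³·200000) = 49/140625 rad
Load 3 — applied couple M₀=12 kN·m at a=10 m (b=L-a=10):
  θ_3 = (R_Ax²/2 - M_Ax - M₀(x-a))/EI  [x>a] with R_A=9/10, M_A=3 = ((9/10)·(40/3)²/2 - 3·(40/3) - 12·((40/3)-10))/200000 = 0 rad
Superposition: θ = Σ θ_i = 12271/7593750 rad ≈ 0.001616 rad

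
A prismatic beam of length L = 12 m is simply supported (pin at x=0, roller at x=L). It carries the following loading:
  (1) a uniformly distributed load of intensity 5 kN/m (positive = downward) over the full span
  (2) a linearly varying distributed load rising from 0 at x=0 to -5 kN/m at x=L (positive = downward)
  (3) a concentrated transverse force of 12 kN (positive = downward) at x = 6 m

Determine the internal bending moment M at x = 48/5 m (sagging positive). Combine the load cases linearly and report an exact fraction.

M(48/5) = 936/25 kN·m

Load 1 — uniform load w=5 kN/m over full span:
  M_1 = wx(L-x)/2 = 5·(48/5)·(12-(48/5))/2 = 288/5 kN·m
Load 2 — triangular load w₀=-5 kN/m (0→w₀ over full span):
  M_2 = w₀Lx/6 - w₀x³/(6L) = (-5)·12·(48/5)/6 - (-5)·(48/5)³/(6·12) = -864/25 kN·m
Load 3 — point force P=12 kN at a=6 m (b=L-a=6):
  M_3 = Pa(L-x)/L  [x>a] = 12·6·(12-(48/5))/12 = 72/5 kN·m
Superposition: M = Σ M_i = 936/25 kN·m ≈ 37.440000 kN·m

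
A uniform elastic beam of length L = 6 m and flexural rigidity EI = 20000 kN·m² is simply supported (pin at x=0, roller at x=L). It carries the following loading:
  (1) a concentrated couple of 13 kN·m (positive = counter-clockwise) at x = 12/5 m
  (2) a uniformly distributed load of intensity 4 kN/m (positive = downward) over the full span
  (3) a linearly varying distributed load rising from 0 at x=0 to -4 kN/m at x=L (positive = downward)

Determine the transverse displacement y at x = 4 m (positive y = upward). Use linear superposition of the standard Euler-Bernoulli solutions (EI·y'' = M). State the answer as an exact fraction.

Load 1 — applied couple M₀=13 kN·m at a=12/5 m (b=L-a=18/5):
  y_1 = (M₀x³/(6L)-M₀(x-a)²/2+C₁x)/EI  [x>a] with C₁=M₀(3b²-L²)/(6L)=26/25 = (13·4³/(6·6)-13·(4-(12/5))²/2+(26/25)·4)/20000 = 299/562500 m
Load 2 — uniform load w=4 kN/m over full span:
  y_2 = -wx(L³-2Lx²+x³)/(24EI) = -4·4·(6³-2·6·4²+4³)/(24·20000) = -11/3750 m
Load 3 — triangular load w₀=-4 kN/m (0→w₀ over full span):
  y_3 = -w₀x(7L⁴-10L²x²+3x⁴)/(360LEI) = -(-4)·4·(7·6⁴-10·6²·4²+3·4⁴)/(360·6·20000) = 17/11250 m
Superposition: y = Σ y_i = -167/187500 m ≈ -0.000891 m

y(4) = -167/187500 m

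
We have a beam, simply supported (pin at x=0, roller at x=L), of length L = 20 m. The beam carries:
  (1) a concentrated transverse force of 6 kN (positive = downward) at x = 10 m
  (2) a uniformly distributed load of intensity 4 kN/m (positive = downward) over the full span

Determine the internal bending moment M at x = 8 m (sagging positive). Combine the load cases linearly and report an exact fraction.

Load 1 — point force P=6 kN at a=10 m (b=L-a=10):
  M_1 = Pbx/L  [x≤a] = 6·10·8/20 = 24 kN·m
Load 2 — uniform load w=4 kN/m over full span:
  M_2 = wx(L-x)/2 = 4·8·(20-8)/2 = 192 kN·m
Superposition: M = Σ M_i = 216 kN·m ≈ 216.000000 kN·m

M(8) = 216 kN·m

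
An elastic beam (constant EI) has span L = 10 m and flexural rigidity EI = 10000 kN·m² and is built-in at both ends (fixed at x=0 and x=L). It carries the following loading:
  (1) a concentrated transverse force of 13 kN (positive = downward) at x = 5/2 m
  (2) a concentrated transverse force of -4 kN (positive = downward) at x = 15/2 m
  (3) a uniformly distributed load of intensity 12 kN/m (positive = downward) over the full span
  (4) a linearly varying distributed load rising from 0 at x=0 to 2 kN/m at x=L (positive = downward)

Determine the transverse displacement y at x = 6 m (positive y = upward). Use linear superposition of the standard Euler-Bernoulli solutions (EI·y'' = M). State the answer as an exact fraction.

y(6) = -49319/1500000 m

Load 1 — point force P=13 kN at a=5/2 m (b=L-a=15/2):
  y_1 = -Pa²(L-x)²(3bL-(3b+a)(L-x))/(6L³EI)  [x>a] = -13·(5/2)²·(10-6)²·(3·(15/2)·10-(3·(15/2)+(5/2))·(10-6))/(6·10³·10000) = -13/4800 m
Load 2 — point force P=-4 kN at a=15/2 m (b=L-a=5/2):
  y_2 = -Pb²x²(3aL-(3a+b)x)/(6L³EI)  [x≤a] = -(-4)·(5/2)²·6²·(3·(15/2)·10-(3·(15/2)+(5/2))·6)/(6·10³·10000) = 9/8000 m
Load 3 — uniform load w=12 kN/m over full span:
  y_3 = -wx²(L-x)²/(24EI) = -12·6²·(10-6)²/(24·10000) = -18/625 m
Load 4 — triangular load w₀=2 kN/m (0→w₀ over full span):
  y_4 = -w₀x²(L-x)²(x+2L)/(120LEI) = -2·6²·(10-6)²·(6+2·10)/(120·10·10000) = -39/15625 m
Superposition: y = Σ y_i = -49319/1500000 m ≈ -0.032879 m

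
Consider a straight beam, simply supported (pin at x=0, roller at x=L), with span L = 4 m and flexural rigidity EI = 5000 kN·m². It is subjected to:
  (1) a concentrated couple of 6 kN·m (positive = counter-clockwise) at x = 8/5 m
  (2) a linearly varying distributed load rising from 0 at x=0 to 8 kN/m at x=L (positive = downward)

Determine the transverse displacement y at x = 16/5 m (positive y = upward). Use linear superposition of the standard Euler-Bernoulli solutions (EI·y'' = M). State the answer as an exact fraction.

Load 1 — applied couple M₀=6 kN·m at a=8/5 m (b=L-a=12/5):
  y_1 = (M₀x³/(6L)-M₀(x-a)²/2+C₁x)/EI  [x>a] with C₁=M₀(3b²-L²)/(6L)=8/25 = (6·(16/5)³/(6·4)-6·((16/5)-(8/5))²/2+(8/25)·(16/5))/5000 = 24/78125 m
Load 2 — triangular load w₀=8 kN/m (0→w₀ over full span):
  y_2 = -w₀x(7L⁴-10L²x²+3x⁴)/(360LEI) = -8·(16/5)·(7·4⁴-10·4²·(16/5)²+3·(16/5)⁴)/(360·4·5000) = -16256/9765625 m
Superposition: y = Σ y_i = -13256/9765625 m ≈ -0.001357 m

y(16/5) = -13256/9765625 m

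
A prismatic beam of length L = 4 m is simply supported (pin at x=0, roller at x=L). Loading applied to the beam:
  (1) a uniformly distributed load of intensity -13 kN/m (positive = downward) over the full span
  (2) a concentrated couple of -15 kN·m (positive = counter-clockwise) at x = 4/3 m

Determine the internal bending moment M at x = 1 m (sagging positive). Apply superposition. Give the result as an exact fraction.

Load 1 — uniform load w=-13 kN/m over full span:
  M_1 = wx(L-x)/2 = (-13)·1·(4-1)/2 = -39/2 kN·m
Load 2 — applied couple M₀=-15 kN·m at a=4/3 m (b=L-a=8/3):
  M_2 = M₀x/L  [x≤a] = (-15)·1/4 = -15/4 kN·m
Superposition: M = Σ M_i = -93/4 kN·m ≈ -23.250000 kN·m

M(1) = -93/4 kN·m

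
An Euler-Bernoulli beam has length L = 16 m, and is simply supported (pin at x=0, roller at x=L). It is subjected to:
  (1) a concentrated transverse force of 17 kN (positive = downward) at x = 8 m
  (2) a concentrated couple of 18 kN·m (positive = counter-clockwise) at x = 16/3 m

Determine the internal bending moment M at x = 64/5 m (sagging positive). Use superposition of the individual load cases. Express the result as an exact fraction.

Load 1 — point force P=17 kN at a=8 m (b=L-a=8):
  M_1 = Pa(L-x)/L  [x>a] = 17·8·(16-(64/5))/16 = 136/5 kN·m
Load 2 — applied couple M₀=18 kN·m at a=16/3 m (b=L-a=32/3):
  M_2 = M₀x/L - M₀  [x>a] = 18·(64/5)/16 - 18 = -18/5 kN·m
Superposition: M = Σ M_i = 118/5 kN·m ≈ 23.600000 kN·m

M(64/5) = 118/5 kN·m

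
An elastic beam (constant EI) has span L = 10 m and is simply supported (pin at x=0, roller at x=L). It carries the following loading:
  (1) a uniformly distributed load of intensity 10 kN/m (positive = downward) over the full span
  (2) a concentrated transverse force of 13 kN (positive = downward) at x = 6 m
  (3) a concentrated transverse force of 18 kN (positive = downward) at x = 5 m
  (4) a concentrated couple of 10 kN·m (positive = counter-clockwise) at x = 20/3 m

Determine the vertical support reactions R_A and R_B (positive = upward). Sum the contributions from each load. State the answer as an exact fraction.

Load 1 — uniform load w=10 kN/m over full span:
  R_A = wL/2 = 10·10/2 = 50 kN
  R_B = wL/2 = 10·10/2 = 50 kN
Load 2 — point force P=13 kN at a=6 m (b=L-a=4):
  R_A = Pb/L = 13·4/10 = 26/5 kN
  R_B = Pa/L = 13·6/10 = 39/5 kN
Load 3 — point force P=18 kN at a=5 m (b=L-a=5):
  R_A = Pb/L = 18·5/10 = 9 kN
  R_B = Pa/L = 18·5/10 = 9 kN
Load 4 — applied couple M₀=10 kN·m at a=20/3 m (b=L-a=10/3):
  R_A = M₀/L = 10/10 = 1 kN
  R_B = -M₀/L = -10/10 = -1 kN
Superposition: R_A = 326/5 kN, R_B = 329/5 kN

R_A = 326/5 kN, R_B = 329/5 kN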